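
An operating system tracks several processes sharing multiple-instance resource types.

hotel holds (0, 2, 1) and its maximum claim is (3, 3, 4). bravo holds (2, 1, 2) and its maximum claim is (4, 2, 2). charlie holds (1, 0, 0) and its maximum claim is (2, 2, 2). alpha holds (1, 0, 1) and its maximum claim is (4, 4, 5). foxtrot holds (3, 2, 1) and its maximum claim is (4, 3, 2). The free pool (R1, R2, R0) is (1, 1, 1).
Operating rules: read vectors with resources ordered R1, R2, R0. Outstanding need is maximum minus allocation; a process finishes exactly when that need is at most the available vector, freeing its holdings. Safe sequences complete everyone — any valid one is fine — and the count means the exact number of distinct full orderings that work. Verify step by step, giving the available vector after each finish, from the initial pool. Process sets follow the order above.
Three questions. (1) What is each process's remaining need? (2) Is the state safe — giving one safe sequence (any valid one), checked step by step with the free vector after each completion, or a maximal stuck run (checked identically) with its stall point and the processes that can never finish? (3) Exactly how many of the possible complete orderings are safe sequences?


(1) Remaining need (order R1, R2, R0):
  hotel: (3, 1, 3)
  bravo: (2, 1, 0)
  charlie: (1, 2, 2)
  alpha: (3, 4, 4)
  foxtrot: (1, 1, 1)
(2) SAFE. One safe sequence: foxtrot, charlie, bravo, alpha, hotel.
Key observation: at foxtrot the run first touches a limit — (1, 1, 1) against (1, 1, 1), exact on a resource it actually requests.
Walking it through:
  pool = (1, 1, 1)
  run foxtrot (needs (1, 1, 1), free (1, 1, 1)); after release of (3, 2, 1) the pool is (4, 3, 2)
  run charlie (needs (1, 2, 2), free (4, 3, 2)); after release of (1, 0, 0) the pool is (5, 3, 2)
  run bravo (needs (2, 1, 0), free (5, 3, 2)); after release of (2, 1, 2) the pool is (7, 4, 4)
  run alpha (needs (3, 4, 4), free (7, 4, 4)); after release of (1, 0, 1) the pool is (8, 4, 5)
  run hotel (needs (3, 1, 3), free (8, 4, 5)); after release of (0, 2, 1) the pool is (8, 6, 6)
(3) Exactly 8 of the possible complete orderings are safe sequences.


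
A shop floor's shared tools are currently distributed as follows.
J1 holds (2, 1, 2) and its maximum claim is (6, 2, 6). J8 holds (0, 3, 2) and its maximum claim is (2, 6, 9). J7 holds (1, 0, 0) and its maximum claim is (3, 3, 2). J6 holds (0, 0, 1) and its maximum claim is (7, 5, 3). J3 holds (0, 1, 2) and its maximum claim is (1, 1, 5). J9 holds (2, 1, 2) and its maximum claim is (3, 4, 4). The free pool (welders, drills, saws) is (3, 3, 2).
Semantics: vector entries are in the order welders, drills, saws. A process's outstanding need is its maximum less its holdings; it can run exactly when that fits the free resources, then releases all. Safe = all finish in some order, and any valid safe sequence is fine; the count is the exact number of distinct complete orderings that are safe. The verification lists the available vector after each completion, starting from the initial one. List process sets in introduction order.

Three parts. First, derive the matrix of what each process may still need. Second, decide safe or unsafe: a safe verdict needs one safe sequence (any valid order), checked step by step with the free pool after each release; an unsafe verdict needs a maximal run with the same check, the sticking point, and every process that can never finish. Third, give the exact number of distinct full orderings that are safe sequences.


(1) Outstanding need per process (order welders, drills, saws):
  J1: (4, 1, 4)
  J8: (2, 3, 7)
  J7: (2, 3, 2)
  J6: (7, 5, 2)
  J3: (1, 0, 3)
  J9: (1, 3, 2)
(2) SAFE — a valid safe sequence is J9, J7, J1, J6, J8, J3.
Key observation: reading the order forward, J9 is the first process whose need (1, 3, 2) meets the free pool (3, 3, 2) exactly on a resource it requests.
Verifying each step:
  pool = (3, 3, 2)
  J9 needs (1, 3, 2) <= (3, 3, 2) -> finishes; pool += (2, 1, 2) = (5, 4, 4)
  J7 needs (2, 3, 2) <= (5, 4, 4) -> finishes; pool += (1, 0, 0) = (6, 4, 4)
  J1 needs (4, 1, 4) <= (6, 4, 4) -> finishes; pool += (2, 1, 2) = (8, 5, 6)
  J6 needs (7, 5, 2) <= (8, 5, 6) -> finishes; pool += (0, 0, 1) = (8, 5, 7)
  J8 needs (2, 3, 7) <= (8, 5, 7) -> finishes; pool += (0, 3, 2) = (8, 8, 9)
  J3 needs (1, 0, 3) <= (8, 8, 9) -> finishes; pool += (0, 1, 2) = (8, 9, 11)
(3) Precisely 36 of the possible complete orderings are safe sequences.


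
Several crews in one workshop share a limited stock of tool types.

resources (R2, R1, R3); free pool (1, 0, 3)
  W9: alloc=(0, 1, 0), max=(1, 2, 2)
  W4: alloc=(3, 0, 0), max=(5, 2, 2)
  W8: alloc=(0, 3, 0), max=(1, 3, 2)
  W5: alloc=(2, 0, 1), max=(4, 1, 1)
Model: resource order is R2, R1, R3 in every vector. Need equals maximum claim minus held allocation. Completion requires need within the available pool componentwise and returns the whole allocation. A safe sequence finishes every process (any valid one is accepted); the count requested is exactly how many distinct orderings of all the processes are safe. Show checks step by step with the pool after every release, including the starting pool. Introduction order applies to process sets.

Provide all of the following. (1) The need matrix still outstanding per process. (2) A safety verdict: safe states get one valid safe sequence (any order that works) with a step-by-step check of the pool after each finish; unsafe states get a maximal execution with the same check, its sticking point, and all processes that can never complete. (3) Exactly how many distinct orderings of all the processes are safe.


(1) Need matrix, components ordered R2, R1, R3:
  W9: (1, 1, 2)
  W4: (2, 2, 2)
  W8: (1, 0, 2)
  W5: (2, 1, 0)
(2) UNSAFE.
Key observation: no order helps: past W8, W9, the free pool tops out at (1, 4, 3), below what each blocked process needs in R2.
Going as far as possible: W8, W9; after that, nothing fits. Verifying each step:
  pool = (1, 0, 3)
  run W8 (needs (1, 0, 2), free (1, 0, 3)); after release of (0, 3, 0) the pool is (1, 3, 3)
  run W9 (needs (1, 1, 2), free (1, 3, 3)); after release of (0, 1, 0) the pool is (1, 4, 3)
  W4 cannot run: need (2, 2, 2) vs free (1, 4, 3) (insufficient R2)
  W5 cannot run: need (2, 1, 0) vs free (1, 4, 3) (insufficient R2)
Processes that can never finish: W4 and W5.
(3) Precisely 0 of the possible complete orderings are safe sequences.


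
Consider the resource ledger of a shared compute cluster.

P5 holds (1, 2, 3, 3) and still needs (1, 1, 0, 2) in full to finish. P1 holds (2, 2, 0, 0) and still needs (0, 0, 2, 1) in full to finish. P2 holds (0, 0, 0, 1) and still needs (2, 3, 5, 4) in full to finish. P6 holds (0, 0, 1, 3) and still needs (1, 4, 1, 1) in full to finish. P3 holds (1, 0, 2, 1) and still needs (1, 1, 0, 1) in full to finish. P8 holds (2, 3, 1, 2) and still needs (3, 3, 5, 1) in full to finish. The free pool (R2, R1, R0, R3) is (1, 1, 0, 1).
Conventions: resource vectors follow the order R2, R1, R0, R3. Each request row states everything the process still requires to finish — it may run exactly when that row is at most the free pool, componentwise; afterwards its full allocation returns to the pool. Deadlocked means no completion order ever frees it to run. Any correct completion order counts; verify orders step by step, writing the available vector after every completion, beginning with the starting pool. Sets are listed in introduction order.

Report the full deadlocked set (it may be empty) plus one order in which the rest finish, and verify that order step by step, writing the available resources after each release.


No process is deadlocked.
Key observation: starting with P3, each completion frees enough for the next — no one is permanently blocked.
A valid finishing order for the others: P3, P5, P1, P2, P6, P8. Step-by-step check:
  pool = (1, 1, 0, 1)
  P3: need (1, 1, 0, 1) fits (1, 1, 0, 1); releases (1, 0, 2, 1), pool now (2, 1, 2, 2)
  P5: need (1, 1, 0, 2) fits (2, 1, 2, 2); releases (1, 2, 3, 3), pool now (3, 3, 5, 5)
  P1: need (0, 0, 2, 1) fits (3, 3, 5, 5); releases (2, 2, 0, 0), pool now (5, 5, 5, 5)
  P2: need (2, 3, 5, 4) fits (5, 5, 5, 5); releases (0, 0, 0, 1), pool now (5, 5, 5, 6)
  P6: need (1, 4, 1, 1) fits (5, 5, 5, 6); releases (0, 0, 1, 3), pool now (5, 5, 6, 9)
  P8: need (3, 3, 5, 1) fits (5, 5, 6, 9); releases (2, 3, 1, 2), pool now (7, 8, 7, 11)


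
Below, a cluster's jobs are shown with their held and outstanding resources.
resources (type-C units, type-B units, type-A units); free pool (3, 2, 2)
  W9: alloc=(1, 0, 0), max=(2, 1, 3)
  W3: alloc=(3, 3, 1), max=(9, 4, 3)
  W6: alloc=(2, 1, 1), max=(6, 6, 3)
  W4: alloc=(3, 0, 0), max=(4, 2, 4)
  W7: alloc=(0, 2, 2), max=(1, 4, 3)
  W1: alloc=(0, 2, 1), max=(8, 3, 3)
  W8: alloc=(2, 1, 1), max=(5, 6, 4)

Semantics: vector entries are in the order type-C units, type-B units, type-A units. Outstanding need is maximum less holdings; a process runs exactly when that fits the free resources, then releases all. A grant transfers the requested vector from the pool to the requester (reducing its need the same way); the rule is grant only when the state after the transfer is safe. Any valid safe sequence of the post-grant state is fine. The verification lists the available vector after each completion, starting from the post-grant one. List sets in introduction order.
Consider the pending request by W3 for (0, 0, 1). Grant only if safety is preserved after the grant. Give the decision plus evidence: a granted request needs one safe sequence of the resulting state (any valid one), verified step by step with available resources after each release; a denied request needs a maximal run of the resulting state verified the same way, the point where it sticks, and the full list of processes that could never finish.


DENY: after the grant no complete ordering would exist.
Key observation: after W7, W9 the pool peaks at (4, 4, 3), and each blocked process is short somewhere: W3 on type-C units; W6 on type-B units; W4 on type-A units; W1 on type-C units; W8 on type-B units.
On the post-grant state, W7, W9 is a maximal run — nothing extends it. Walking it through:
  pool = (3, 2, 1)
  run W7 (needs (1, 2, 1), free (3, 2, 1)); after release of (0, 2, 2) the pool is (3, 4, 3)
  run W9 (needs (1, 1, 3), free (3, 4, 3)); after release of (1, 0, 0) the pool is (4, 4, 3)
  W3 still needs (6, 1, 1) but only (4, 4, 3) is free — short on type-C units
  W6 still needs (4, 5, 2) but only (4, 4, 3) is free — short on type-B units
  W4 still needs (1, 2, 4) but only (4, 4, 3) is free — short on type-A units
  W1 still needs (8, 1, 2) but only (4, 4, 3) is free — short on type-C units
  W8 still needs (3, 5, 3) but only (4, 4, 3) is free — short on type-B units
Processes that could never finish after the grant: W3, W6, W4, W1 and W8.


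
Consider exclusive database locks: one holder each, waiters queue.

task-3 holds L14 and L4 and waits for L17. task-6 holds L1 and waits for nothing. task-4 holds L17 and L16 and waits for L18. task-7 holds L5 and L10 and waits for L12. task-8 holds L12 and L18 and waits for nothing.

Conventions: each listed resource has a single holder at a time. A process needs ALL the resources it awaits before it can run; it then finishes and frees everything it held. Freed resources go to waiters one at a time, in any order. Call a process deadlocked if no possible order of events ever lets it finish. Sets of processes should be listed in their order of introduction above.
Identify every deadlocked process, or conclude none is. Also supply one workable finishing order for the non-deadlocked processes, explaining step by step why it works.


The deadlocked set is empty.
Key observation: the waits form no ring: some process can always run, and its releases unblock the others one by one.
One completion order for the rest: task-8, task-4, task-7, task-6, task-3.
Verifying each step:
  task-8: no waits; runs immediately, freeing L12 and L18
  run task-4 (all its waits — L18 — are resolved); releases L17 and L16
  run task-7 (all its waits — L12 — are resolved); releases L5 and L10
  task-6: no waits; runs immediately, freeing L1
  run task-3 (all its waits — L17 — are resolved); releases L14 and L4


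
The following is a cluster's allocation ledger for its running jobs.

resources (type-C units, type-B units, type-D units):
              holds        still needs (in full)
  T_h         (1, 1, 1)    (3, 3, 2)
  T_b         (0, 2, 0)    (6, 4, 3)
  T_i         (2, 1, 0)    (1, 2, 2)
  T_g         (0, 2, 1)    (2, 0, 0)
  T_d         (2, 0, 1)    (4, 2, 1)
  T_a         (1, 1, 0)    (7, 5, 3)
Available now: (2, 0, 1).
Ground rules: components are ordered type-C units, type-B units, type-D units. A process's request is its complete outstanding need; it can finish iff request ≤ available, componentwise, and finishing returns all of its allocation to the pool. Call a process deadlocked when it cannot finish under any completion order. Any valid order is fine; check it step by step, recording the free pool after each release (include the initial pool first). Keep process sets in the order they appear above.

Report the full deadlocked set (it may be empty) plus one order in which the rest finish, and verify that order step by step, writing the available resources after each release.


No process is deadlocked.
Key observation: the pool covers T_g at once, and every later process fits after earlier releases.
The rest can finish in the order T_g, T_i, T_d, T_h, T_b, T_a. Step-by-step check:
  pool = (2, 0, 1)
  run T_g (needs (2, 0, 0), free (2, 0, 1)); after release of (0, 2, 1) the pool is (2, 2, 2)
  run T_i (needs (1, 2, 2), free (2, 2, 2)); after release of (2, 1, 0) the pool is (4, 3, 2)
  run T_d (needs (4, 2, 1), free (4, 3, 2)); after release of (2, 0, 1) the pool is (6, 3, 3)
  run T_h (needs (3, 3, 2), free (6, 3, 3)); after release of (1, 1, 1) the pool is (7, 4, 4)
  run T_b (needs (6, 4, 3), free (7, 4, 4)); after release of (0, 2, 0) the pool is (7, 6, 4)
  run T_a (needs (7, 5, 3), free (7, 6, 4)); after release of (1, 1, 0) the pool is (8, 7, 4)


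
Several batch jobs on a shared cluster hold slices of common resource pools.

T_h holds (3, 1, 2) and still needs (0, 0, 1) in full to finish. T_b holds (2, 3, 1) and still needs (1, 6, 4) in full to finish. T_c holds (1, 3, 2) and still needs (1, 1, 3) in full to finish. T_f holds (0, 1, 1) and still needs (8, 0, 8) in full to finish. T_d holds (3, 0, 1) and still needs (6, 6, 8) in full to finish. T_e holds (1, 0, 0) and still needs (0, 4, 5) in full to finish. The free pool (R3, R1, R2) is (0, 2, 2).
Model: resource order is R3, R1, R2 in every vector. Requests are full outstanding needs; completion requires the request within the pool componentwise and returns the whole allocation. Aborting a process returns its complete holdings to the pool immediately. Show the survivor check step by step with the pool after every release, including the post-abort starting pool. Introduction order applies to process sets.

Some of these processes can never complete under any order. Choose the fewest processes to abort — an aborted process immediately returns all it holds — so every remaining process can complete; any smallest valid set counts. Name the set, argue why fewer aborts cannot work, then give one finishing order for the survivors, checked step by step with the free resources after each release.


The answer: abort T_d.
Key observation: T_f could never have finished before the abort; with (3, 0, 1) returned by T_d, it fits at step 5.
Minimality: the empty abort set fails — the state is deadlocked as it stands.
One survivor order: T_h, T_c, T_e, T_b, T_f. Step-by-step check (post-abort pool first):
  pool = (3, 2, 3)
  T_h needs (0, 0, 1) <= (3, 2, 3) -> finishes; pool += (3, 1, 2) = (6, 3, 5)
  T_c needs (1, 1, 3) <= (6, 3, 5) -> finishes; pool += (1, 3, 2) = (7, 6, 7)
  T_e needs (0, 4, 5) <= (7, 6, 7) -> finishes; pool += (1, 0, 0) = (8, 6, 7)
  T_b needs (1, 6, 4) <= (8, 6, 7) -> finishes; pool += (2, 3, 1) = (10, 9, 8)
  T_f needs (8, 0, 8) <= (10, 9, 8) -> finishes; pool += (0, 1, 1) = (10, 10, 9)


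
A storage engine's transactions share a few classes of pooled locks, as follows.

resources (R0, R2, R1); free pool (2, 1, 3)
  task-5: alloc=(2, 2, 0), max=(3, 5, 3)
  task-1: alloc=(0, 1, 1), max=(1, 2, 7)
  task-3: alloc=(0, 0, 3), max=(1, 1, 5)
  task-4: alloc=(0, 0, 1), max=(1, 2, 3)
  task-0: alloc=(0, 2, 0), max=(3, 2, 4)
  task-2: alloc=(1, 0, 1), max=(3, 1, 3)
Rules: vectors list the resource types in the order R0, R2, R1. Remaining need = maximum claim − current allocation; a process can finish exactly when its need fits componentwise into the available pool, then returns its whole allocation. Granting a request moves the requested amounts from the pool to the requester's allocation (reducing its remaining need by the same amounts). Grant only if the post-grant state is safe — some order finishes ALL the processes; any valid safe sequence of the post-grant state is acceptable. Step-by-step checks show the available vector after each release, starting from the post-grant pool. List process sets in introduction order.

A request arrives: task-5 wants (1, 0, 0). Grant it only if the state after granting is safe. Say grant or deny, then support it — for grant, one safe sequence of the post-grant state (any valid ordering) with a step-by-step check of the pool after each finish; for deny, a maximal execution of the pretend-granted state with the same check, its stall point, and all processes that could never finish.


DENY. Granting would leave the state unsafe.
Key observation: after task-3, task-1, task-4 the pool peaks at (1, 2, 8), and each blocked process is short somewhere: task-5 on R2; task-0 on R0; task-2 on R0.
Pretend the grant happened; the run task-3, task-1, task-4 goes as far as possible. Step-by-step check:
  pool = (1, 1, 3)
  task-3: need (1, 1, 2) fits (1, 1, 3); releases (0, 0, 3), pool now (1, 1, 6)
  task-1: need (1, 1, 6) fits (1, 1, 6); releases (0, 1, 1), pool now (1, 2, 7)
  task-4: need (1, 2, 2) fits (1, 2, 7); releases (0, 0, 1), pool now (1, 2, 8)
  task-5 cannot run: need (0, 3, 3) vs free (1, 2, 8) (insufficient R2)
  task-0 cannot run: need (3, 0, 4) vs free (1, 2, 8) (insufficient R0)
  task-2 cannot run: need (2, 1, 2) vs free (1, 2, 8) (insufficient R0)
Had the request been granted, task-5, task-0 and task-2 could never finish.


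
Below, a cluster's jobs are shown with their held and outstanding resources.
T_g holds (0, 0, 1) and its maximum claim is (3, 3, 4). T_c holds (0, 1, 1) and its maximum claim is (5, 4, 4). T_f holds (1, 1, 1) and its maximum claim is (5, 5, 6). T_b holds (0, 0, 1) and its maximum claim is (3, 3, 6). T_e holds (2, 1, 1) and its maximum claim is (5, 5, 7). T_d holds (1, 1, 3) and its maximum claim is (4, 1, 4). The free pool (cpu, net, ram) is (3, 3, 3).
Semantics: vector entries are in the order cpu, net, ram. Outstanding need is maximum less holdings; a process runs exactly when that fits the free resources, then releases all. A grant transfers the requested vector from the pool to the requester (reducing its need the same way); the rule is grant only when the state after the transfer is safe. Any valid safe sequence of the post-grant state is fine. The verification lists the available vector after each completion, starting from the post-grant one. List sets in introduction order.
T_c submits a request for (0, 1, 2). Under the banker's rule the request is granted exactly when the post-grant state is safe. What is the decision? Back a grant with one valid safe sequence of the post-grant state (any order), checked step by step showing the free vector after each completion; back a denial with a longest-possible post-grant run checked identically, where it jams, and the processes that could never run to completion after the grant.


DENY — the pretend-granted state is unsafe.
Key observation: after T_d, T_g, T_b the pool peaks at (4, 3, 6), and each blocked process is short somewhere: T_c on cpu; T_f on net; T_e on net.
After a pretend grant, a maximal execution: T_d, T_g, T_b — then nothing else fits. Verifying each step:
  pool = (3, 2, 1)
  T_d needs (3, 0, 1) <= (3, 2, 1) -> finishes; pool += (1, 1, 3) = (4, 3, 4)
  T_g needs (3, 3, 3) <= (4, 3, 4) -> finishes; pool += (0, 0, 1) = (4, 3, 5)
  T_b needs (3, 3, 5) <= (4, 3, 5) -> finishes; pool += (0, 0, 1) = (4, 3, 6)
  T_c cannot run: need (5, 2, 1) vs free (4, 3, 6) (insufficient cpu)
  T_f cannot run: need (4, 4, 5) vs free (4, 3, 6) (insufficient net)
  T_e cannot run: need (3, 4, 6) vs free (4, 3, 6) (insufficient net)
Had the request been granted, T_c, T_f and T_e could never finish.


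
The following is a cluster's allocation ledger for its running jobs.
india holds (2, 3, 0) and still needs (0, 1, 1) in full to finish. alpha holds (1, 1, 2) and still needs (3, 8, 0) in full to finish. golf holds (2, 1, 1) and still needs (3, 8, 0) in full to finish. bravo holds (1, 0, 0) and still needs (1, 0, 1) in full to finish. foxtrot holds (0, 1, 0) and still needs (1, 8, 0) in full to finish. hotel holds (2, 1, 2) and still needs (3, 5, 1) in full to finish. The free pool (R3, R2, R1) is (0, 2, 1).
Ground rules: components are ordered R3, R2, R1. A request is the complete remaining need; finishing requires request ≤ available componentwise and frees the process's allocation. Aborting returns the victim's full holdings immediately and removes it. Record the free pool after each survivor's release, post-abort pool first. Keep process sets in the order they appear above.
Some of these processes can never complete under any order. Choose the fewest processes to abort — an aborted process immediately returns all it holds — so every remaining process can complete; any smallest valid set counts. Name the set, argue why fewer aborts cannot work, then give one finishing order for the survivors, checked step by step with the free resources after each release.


Abort alpha and foxtrot.
Key observation: golf could never have finished before the abort; with (1, 2, 2) returned by alpha and foxtrot, it fits at step 4.
Minimality, checking each single-abort alternative: india alone leaves alpha blocked (short on R2); alpha alone leaves golf blocked (short on R2); golf alone leaves alpha blocked (short on R2); bravo alone leaves alpha blocked (short on R2); foxtrot alone leaves alpha blocked (short on R2); hotel alone leaves alpha blocked (short on R2).
The survivors complete as india, hotel, bravo, golf. Verifying each step (starting from the post-abort pool):
  pool = (1, 4, 3)
  run india (needs (0, 1, 1), free (1, 4, 3)); after release of (2, 3, 0) the pool is (3, 7, 3)
  run hotel (needs (3, 5, 1), free (3, 7, 3)); after release of (2, 1, 2) the pool is (5, 8, 5)
  run bravo (needs (1, 0, 1), free (5, 8, 5)); after release of (1, 0, 0) the pool is (6, 8, 5)
  run golf (needs (3, 8, 0), free (6, 8, 5)); after release of (2, 1, 1) the pool is (8, 9, 6)


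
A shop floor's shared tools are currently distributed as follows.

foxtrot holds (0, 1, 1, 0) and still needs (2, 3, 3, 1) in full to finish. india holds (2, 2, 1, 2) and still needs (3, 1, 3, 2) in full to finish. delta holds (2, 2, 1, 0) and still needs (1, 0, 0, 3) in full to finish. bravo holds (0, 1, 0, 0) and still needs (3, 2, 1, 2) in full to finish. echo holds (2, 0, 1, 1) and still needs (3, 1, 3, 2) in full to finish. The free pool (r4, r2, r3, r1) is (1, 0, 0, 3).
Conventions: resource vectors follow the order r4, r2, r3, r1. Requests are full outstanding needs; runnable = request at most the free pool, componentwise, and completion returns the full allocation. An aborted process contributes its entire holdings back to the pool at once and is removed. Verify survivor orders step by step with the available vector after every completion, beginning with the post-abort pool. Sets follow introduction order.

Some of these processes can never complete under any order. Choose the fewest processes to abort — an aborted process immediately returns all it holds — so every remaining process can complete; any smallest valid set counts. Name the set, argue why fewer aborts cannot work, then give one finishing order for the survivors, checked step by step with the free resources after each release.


The answer: abort foxtrot and india.
Key observation: before aborting foxtrot and india, echo was permanently blocked — no order could ever run it; afterwards it completes at step 3.
Minimality, checking each single-abort alternative: foxtrot alone leaves india blocked (short on r3); india alone leaves foxtrot blocked (short on r3); delta alone leaves foxtrot blocked (short on r3); bravo alone leaves foxtrot blocked (short on r3); echo alone leaves foxtrot blocked (short on r3).
The survivors complete as delta, bravo, echo. Verifying each step (starting from the post-abort pool):
  pool = (3, 3, 2, 5)
  delta: need (1, 0, 0, 3) fits (3, 3, 2, 5); releases (2, 2, 1, 0), pool now (5, 5, 3, 5)
  bravo: need (3, 2, 1, 2) fits (5, 5, 3, 5); releases (0, 1, 0, 0), pool now (5, 6, 3, 5)
  echo: need (3, 1, 3, 2) fits (5, 6, 3, 5); releases (2, 0, 1, 1), pool now (7, 6, 4, 6)


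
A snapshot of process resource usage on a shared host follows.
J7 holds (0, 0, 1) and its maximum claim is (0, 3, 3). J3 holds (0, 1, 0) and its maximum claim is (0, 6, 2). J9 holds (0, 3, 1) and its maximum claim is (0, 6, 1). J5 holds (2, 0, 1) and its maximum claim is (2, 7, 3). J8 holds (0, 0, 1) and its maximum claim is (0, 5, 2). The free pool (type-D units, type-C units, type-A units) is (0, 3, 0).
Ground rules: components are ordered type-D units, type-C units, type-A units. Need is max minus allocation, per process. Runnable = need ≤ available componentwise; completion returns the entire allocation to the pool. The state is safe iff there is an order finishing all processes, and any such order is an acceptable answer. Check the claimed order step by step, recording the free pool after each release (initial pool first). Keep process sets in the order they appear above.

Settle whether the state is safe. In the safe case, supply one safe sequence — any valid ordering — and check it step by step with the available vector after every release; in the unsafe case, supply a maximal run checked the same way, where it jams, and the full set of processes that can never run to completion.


The state is SAFE; one workable sequence: J9, J8, J3, J5, J7.
Key observation: reading the order forward, J9 is the first process whose need (0, 3, 0) meets the free pool (0, 3, 0) exactly on a resource it requests.
Check, step by step:
  pool = (0, 3, 0)
  J9: need (0, 3, 0) fits (0, 3, 0); releases (0, 3, 1), pool now (0, 6, 1)
  J8: need (0, 5, 1) fits (0, 6, 1); releases (0, 0, 1), pool now (0, 6, 2)
  J3: need (0, 5, 2) fits (0, 6, 2); releases (0, 1, 0), pool now (0, 7, 2)
  J5: need (0, 7, 2) fits (0, 7, 2); releases (2, 0, 1), pool now (2, 7, 3)
  J7: need (0, 3, 2) fits (2, 7, 3); releases (0, 0, 1), pool now (2, 7, 4)


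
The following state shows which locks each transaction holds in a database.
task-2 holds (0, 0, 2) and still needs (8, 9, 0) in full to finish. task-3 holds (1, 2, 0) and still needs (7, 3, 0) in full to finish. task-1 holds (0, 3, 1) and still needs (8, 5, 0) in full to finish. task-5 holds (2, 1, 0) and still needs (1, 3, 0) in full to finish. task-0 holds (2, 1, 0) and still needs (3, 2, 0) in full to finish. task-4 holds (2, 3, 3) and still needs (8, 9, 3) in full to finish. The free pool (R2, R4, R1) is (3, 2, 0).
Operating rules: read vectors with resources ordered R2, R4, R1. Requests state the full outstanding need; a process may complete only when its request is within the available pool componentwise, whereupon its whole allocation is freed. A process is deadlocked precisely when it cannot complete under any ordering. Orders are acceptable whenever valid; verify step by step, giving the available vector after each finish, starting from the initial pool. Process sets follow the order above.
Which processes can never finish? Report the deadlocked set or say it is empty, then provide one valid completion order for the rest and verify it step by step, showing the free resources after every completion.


No process is deadlocked.
Key observation: beginning at task-0, releases accumulate fast enough that every process eventually fits.
One completion order for the rest: task-0, task-5, task-3, task-1, task-2, task-4. Verifying each step:
  pool = (3, 2, 0)
  run task-0 (needs (3, 2, 0), free (3, 2, 0)); after release of (2, 1, 0) the pool is (5, 3, 0)
  run task-5 (needs (1, 3, 0), free (5, 3, 0)); after release of (2, 1, 0) the pool is (7, 4, 0)
  run task-3 (needs (7, 3, 0), free (7, 4, 0)); after release of (1, 2, 0) the pool is (8, 6, 0)
  run task-1 (needs (8, 5, 0), free (8, 6, 0)); after release of (0, 3, 1) the pool is (8, 9, 1)
  run task-2 (needs (8, 9, 0), free (8, 9, 1)); after release of (0, 0, 2) the pool is (8, 9, 3)
  run task-4 (needs (8, 9, 3), free (8, 9, 3)); after release of (2, 3, 3) the pool is (10, 12, 6)


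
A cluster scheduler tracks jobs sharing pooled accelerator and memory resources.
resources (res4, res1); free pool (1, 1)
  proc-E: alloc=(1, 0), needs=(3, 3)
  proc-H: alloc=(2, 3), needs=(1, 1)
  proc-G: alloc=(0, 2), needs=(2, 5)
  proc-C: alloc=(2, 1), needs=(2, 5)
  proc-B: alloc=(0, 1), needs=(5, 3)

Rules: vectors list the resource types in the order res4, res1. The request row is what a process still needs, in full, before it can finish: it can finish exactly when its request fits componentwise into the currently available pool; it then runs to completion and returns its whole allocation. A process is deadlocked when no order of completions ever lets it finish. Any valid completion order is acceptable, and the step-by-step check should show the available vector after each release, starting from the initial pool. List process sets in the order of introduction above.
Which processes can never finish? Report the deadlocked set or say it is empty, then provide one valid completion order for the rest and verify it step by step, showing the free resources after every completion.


Deadlocked set: proc-G, proc-C and proc-B.
Key observation: after proc-H, proc-E the pool peaks at (4, 4), and each blocked process is short somewhere: proc-G on res1; proc-C on res1; proc-B on res4.
The rest can finish in the order proc-H, proc-E. Walking it through:
  pool = (1, 1)
  proc-H needs (1, 1) <= (1, 1) -> finishes; pool += (2, 3) = (3, 4)
  proc-E needs (3, 3) <= (3, 4) -> finishes; pool += (1, 0) = (4, 4)
The stuck group stays short no matter what:
  blocked: proc-G wants (2, 5), pool (4, 4) — not enough res1
  blocked: proc-C wants (2, 5), pool (4, 4) — not enough res1
  blocked: proc-B wants (5, 3), pool (4, 4) — not enough res4


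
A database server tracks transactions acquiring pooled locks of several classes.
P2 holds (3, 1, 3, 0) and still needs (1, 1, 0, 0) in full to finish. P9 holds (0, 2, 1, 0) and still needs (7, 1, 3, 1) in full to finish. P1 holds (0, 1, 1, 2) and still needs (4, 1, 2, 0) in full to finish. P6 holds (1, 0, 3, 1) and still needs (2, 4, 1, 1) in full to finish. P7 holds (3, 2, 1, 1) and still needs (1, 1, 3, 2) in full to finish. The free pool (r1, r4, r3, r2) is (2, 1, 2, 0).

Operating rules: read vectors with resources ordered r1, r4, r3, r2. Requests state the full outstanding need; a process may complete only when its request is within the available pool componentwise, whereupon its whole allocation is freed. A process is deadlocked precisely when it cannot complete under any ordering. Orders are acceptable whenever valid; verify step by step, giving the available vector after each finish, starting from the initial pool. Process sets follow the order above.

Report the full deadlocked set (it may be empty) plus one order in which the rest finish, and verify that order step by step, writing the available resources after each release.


The deadlocked set is empty.
Key observation: P2 can run right away; the returned allocation unlocks the remaining processes in turn.
A valid finishing order for the others: P2, P1, P7, P9, P6. Walking it through:
  pool = (2, 1, 2, 0)
  run P2 (needs (1, 1, 0, 0), free (2, 1, 2, 0)); after release of (3, 1, 3, 0) the pool is (5, 2, 5, 0)
  run P1 (needs (4, 1, 2, 0), free (5, 2, 5, 0)); after release of (0, 1, 1, 2) the pool is (5, 3, 6, 2)
  run P7 (needs (1, 1, 3, 2), free (5, 3, 6, 2)); after release of (3, 2, 1, 1) the pool is (8, 5, 7, 3)
  run P9 (needs (7, 1, 3, 1), free (8, 5, 7, 3)); after release of (0, 2, 1, 0) the pool is (8, 7, 8, 3)
  run P6 (needs (2, 4, 1, 1), free (8, 7, 8, 3)); after release of (1, 0, 3, 1) the pool is (9, 7, 11, 4)


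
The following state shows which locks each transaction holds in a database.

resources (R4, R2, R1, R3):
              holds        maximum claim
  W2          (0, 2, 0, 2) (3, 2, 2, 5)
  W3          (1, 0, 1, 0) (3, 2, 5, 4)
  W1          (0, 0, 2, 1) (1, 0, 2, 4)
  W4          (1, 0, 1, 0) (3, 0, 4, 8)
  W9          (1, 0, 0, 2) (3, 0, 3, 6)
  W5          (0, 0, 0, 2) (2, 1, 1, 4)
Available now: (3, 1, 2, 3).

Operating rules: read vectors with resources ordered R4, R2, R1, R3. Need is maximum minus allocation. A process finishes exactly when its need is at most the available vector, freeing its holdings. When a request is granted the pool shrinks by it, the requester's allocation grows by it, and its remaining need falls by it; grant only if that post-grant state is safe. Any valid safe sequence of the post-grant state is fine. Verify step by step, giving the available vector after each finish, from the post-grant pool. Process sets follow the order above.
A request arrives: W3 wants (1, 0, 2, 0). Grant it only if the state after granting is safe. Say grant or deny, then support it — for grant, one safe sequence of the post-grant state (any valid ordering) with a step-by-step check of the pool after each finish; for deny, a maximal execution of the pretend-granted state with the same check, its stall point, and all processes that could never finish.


DENY: after the grant no complete ordering would exist.
Key observation: after W1, W5 the pool peaks at (2, 1, 2, 6), and each blocked process is short somewhere: W2 on R4; W3 on R2; W4 on R1, R3; W9 on R1.
Pretend the grant happened; the run W1, W5 goes as far as possible. Walking it through:
  pool = (2, 1, 0, 3)
  run W1 (needs (1, 0, 0, 3), free (2, 1, 0, 3)); after release of (0, 0, 2, 1) the pool is (2, 1, 2, 4)
  run W5 (needs (2, 1, 1, 2), free (2, 1, 2, 4)); after release of (0, 0, 0, 2) the pool is (2, 1, 2, 6)
  blocked: W2 wants (3, 0, 2, 3), pool (2, 1, 2, 6) — not enough R4
  blocked: W3 wants (1, 2, 2, 4), pool (2, 1, 2, 6) — not enough R2
  blocked: W4 wants (2, 0, 3, 8), pool (2, 1, 2, 6) — not enough R1 and R3
  blocked: W9 wants (2, 0, 3, 4), pool (2, 1, 2, 6) — not enough R1
Post-grant, the permanently blocked set is W2, W3, W4 and W9.


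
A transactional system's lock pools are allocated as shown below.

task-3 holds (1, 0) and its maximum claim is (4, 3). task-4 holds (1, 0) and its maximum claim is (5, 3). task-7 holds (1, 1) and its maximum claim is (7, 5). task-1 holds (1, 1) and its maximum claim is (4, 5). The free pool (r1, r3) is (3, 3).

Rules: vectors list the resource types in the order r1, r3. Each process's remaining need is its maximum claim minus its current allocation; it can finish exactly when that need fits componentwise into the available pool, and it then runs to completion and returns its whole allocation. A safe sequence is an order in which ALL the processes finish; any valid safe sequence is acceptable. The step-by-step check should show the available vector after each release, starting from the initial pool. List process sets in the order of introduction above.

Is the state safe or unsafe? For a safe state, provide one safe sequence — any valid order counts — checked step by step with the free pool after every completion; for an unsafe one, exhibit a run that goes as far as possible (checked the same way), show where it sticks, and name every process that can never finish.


UNSAFE.
Key observation: the wall is r3: completing task-3, task-4 brings the pool only to (5, 3), and all the rest need more.
The run task-3, task-4 cannot be extended any further. Step-by-step check:
  pool = (3, 3)
  task-3: need (3, 3) fits (3, 3); releases (1, 0), pool now (4, 3)
  task-4: need (4, 3) fits (4, 3); releases (1, 0), pool now (5, 3)
  blocked: task-7 wants (6, 4), pool (5, 3) — not enough r1 and r3
  blocked: task-1 wants (3, 4), pool (5, 3) — not enough r3
Processes that can never finish: task-7 and task-1.


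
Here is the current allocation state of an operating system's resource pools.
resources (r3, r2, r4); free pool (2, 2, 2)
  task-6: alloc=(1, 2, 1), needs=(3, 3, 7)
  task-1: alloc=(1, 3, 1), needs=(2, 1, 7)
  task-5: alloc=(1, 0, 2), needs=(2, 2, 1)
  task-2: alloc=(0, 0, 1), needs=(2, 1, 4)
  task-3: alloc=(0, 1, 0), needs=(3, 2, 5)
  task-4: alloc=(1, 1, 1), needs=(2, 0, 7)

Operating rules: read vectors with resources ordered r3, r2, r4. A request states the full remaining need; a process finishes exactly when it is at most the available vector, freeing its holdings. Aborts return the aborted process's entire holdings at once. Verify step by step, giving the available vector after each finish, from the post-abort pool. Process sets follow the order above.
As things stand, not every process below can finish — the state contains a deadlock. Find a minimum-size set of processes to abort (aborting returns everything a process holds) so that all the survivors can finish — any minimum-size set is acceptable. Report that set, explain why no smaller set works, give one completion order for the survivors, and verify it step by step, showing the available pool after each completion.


Abort task-1 and task-4.
Key observation: aborting task-1 and task-4 returns (2, 4, 2), and task-6 — hopeless before — runs at step 3 with the returned capacity in the pool.
Minimality, checking each single-abort alternative: task-6 alone leaves task-1 blocked (short on r4); task-1 alone leaves task-6 blocked (short on r4); task-5 alone leaves task-6 blocked (short on r4); task-2 alone leaves task-6 blocked (short on r4); task-3 alone leaves task-6 blocked (short on r4); task-4 alone leaves task-6 blocked (short on r4).
The survivors complete as task-5, task-2, task-6, task-3. Verifying each step (starting from the post-abort pool):
  pool = (4, 6, 4)
  run task-5 (needs (2, 2, 1), free (4, 6, 4)); after release of (1, 0, 2) the pool is (5, 6, 6)
  run task-2 (needs (2, 1, 4), free (5, 6, 6)); after release of (0, 0, 1) the pool is (5, 6, 7)
  run task-6 (needs (3, 3, 7), free (5, 6, 7)); after release of (1, 2, 1) the pool is (6, 8, 8)
  run task-3 (needs (3, 2, 5), free (6, 8, 8)); after release of (0, 1, 0) the pool is (6, 9, 8)


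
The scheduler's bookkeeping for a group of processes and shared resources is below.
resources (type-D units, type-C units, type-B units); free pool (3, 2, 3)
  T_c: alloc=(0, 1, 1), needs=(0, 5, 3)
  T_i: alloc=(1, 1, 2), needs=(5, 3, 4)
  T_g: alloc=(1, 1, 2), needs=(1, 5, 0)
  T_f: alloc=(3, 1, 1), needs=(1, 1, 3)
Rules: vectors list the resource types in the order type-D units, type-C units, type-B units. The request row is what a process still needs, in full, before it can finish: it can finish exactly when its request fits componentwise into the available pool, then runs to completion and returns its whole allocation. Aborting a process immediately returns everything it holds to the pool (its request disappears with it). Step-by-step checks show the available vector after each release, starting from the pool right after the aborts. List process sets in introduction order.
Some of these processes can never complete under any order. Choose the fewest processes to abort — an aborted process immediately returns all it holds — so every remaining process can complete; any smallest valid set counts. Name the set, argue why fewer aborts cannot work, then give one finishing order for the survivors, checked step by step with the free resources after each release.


The answer: abort T_c.
Key observation: before aborting T_c, T_g was permanently blocked — no order could ever run it; afterwards it completes at step 3.
Minimality: the empty abort set fails — the state is deadlocked as it stands.
The survivors complete as T_f, T_i, T_g. Check, step by step (starting from the post-abort pool):
  pool = (3, 3, 4)
  T_f needs (1, 1, 3) <= (3, 3, 4) -> finishes; pool += (3, 1, 1) = (6, 4, 5)
  T_i needs (5, 3, 4) <= (6, 4, 5) -> finishes; pool += (1, 1, 2) = (7, 5, 7)
  T_g needs (1, 5, 0) <= (7, 5, 7) -> finishes; pool += (1, 1, 2) = (8, 6, 9)
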